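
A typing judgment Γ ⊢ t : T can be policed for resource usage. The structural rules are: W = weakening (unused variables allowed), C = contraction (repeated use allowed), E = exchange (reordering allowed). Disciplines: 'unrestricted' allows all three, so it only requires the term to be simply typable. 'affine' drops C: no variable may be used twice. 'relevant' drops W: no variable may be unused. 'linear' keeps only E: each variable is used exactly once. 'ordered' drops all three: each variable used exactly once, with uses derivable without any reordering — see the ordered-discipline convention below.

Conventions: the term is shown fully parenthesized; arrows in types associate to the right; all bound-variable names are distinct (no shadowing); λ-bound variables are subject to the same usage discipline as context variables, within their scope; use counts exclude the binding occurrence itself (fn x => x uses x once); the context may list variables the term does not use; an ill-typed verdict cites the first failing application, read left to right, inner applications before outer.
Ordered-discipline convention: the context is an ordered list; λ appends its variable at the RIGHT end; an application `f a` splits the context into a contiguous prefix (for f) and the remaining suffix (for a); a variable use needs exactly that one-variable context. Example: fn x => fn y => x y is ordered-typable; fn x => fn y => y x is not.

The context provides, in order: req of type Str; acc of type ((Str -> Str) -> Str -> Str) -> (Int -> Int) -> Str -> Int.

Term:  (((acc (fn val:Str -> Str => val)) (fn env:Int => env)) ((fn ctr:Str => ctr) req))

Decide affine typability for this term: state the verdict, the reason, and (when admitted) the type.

yes — at most one use each (req, acc, val, env, ctr); term : Int
use counts: req ×1, acc ×1, val [bound] ×1, env [bound] ×1, ctr [bound] ×1
use order (left to right): acc, val, env, ctr, req
typing: the term checks, with type Int
all disciplines: ordered ✗, linear ✓, affine ✓, relevant ✓, unrestricted ✓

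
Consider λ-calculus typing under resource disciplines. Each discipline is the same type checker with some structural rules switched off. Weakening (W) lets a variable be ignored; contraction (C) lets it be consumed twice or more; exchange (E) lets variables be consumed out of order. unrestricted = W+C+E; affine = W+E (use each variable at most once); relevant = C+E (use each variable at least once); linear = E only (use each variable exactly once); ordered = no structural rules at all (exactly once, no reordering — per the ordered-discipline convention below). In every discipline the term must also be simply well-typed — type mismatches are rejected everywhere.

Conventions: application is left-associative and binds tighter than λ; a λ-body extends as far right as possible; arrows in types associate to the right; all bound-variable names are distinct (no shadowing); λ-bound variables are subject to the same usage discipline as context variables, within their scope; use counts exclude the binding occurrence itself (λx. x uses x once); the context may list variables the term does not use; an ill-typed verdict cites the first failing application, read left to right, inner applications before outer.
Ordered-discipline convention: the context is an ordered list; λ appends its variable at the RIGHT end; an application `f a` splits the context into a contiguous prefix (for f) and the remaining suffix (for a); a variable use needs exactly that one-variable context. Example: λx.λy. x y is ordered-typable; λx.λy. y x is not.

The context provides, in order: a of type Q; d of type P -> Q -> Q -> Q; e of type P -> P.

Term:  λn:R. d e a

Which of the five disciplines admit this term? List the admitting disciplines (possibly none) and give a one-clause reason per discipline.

admitted in: none
counts: a: 1; d: 1; e: 1; n [bound]: 0
order of uses: d, e, a
typing: ill-typed: an argument P -> P mismatches the expected P
ordered: ✗ — not simply typable
linear: ✗ — fails simple typing
affine: ✗ — a type mismatch blocks all five
relevant: ✗ — the type mismatch rejects it
unrestricted: ✗ — not simply typable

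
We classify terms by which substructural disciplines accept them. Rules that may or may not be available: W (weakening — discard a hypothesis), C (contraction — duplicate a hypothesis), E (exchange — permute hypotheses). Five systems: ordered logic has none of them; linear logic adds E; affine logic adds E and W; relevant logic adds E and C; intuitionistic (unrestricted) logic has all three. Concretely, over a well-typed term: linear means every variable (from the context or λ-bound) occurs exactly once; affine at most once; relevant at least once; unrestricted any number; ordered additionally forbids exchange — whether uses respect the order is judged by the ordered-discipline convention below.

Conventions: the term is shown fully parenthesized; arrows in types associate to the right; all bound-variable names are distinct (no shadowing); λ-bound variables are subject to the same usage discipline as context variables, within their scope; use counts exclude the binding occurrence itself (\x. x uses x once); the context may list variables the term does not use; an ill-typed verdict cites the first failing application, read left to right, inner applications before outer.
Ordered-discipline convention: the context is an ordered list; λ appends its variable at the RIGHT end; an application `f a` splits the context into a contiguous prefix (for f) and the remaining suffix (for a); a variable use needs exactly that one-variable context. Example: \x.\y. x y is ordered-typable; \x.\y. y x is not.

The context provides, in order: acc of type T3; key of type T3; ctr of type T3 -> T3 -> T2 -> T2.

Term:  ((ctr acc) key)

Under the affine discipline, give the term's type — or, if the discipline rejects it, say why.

term : T2 -> T2
use counts: acc=1; key=1; ctr=1
left-to-right use order: ctr, acc, key
typing: well-typed at T2 -> T2
across the five disciplines: ordered ✗ · linear ✓ · affine ✓ · relevant ✓ · unrestricted ✓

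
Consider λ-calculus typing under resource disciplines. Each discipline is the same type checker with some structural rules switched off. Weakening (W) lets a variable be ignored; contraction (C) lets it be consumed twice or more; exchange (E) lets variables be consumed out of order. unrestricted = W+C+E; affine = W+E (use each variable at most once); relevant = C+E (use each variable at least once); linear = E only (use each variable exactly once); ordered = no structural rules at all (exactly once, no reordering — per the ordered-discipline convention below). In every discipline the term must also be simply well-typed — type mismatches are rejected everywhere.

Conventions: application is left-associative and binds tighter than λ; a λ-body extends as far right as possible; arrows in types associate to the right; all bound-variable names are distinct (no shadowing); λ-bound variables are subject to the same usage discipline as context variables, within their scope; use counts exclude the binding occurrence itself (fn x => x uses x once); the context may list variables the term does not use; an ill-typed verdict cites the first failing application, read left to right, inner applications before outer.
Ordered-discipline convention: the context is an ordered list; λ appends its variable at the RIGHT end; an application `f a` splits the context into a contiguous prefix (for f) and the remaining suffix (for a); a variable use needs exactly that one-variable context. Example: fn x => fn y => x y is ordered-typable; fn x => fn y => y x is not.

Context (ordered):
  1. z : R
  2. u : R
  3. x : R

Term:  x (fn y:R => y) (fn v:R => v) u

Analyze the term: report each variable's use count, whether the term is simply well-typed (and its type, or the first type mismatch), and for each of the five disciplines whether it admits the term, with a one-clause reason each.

use counts: z=0; u=1; x=1; y [bound]=1; v [bound]=1
uses in reading order: x, y, v, u
typing: ill-typed: can't apply a value of type R
ordered ✗ (fails simple typing)
linear ✗ (a type mismatch blocks all five)
affine ✗ (the type mismatch rejects it)
relevant ✗ (not simply typable)
unrestricted ✗ (fails simple typing)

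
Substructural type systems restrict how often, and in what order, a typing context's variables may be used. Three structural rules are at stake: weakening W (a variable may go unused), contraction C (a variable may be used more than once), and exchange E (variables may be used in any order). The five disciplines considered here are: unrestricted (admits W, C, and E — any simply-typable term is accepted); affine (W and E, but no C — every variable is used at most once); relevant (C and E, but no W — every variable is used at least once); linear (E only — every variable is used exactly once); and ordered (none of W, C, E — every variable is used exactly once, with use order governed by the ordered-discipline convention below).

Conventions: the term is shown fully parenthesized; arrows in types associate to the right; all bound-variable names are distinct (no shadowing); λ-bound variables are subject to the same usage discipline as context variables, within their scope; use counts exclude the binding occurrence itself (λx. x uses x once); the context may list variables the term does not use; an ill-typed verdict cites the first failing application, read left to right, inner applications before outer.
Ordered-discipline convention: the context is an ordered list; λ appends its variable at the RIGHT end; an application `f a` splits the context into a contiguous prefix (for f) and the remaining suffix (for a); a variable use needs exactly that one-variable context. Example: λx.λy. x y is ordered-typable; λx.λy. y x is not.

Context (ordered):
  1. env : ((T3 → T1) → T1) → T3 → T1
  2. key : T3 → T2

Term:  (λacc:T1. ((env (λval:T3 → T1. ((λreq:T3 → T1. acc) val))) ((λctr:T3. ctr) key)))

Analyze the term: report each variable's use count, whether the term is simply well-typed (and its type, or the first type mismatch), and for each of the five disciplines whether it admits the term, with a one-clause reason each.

usage: env=1, key=1, acc [bound]=1, val [bound]=1, req [bound]=0, ctr [bound]=1
use order (left to right): env, acc, val, ctr, key
typing: ill-typed: argument of type T3 → T2 where T3 is required
ordered: ✗, a type mismatch blocks all five
linear: ✗, the type mismatch rejects it
affine: ✗, not simply typable
relevant: ✗, fails simple typing
unrestricted: ✗, a type mismatch blocks all five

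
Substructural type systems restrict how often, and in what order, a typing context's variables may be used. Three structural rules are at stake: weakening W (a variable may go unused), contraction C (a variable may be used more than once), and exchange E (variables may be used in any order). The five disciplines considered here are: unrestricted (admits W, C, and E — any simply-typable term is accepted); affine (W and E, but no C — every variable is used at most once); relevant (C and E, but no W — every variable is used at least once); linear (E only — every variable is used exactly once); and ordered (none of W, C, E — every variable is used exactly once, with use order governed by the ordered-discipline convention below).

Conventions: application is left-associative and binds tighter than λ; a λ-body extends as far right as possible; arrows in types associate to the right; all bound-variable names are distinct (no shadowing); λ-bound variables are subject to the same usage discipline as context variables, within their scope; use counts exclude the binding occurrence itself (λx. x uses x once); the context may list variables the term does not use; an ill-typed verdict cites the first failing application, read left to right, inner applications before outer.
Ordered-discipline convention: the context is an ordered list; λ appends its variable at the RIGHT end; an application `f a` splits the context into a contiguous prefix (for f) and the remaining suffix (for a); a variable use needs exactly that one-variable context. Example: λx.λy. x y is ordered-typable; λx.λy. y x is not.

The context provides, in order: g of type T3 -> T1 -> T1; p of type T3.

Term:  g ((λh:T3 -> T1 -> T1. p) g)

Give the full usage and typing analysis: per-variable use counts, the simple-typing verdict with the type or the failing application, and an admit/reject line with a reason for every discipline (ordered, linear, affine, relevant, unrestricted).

usage: g ×2; p ×1; h [bound] ×0
left-to-right use order: g, p, g
typing: ✓ — T1 -> T1
ordered ✗ (needs contraction — g ×2; h left unused)
linear ✗ (needs contraction — g ×2; h left unused)
affine ✗ (needs contraction — g ×2)
relevant ✗ (h left unused)
unrestricted ✓ (well-typed at T1 -> T1; no restrictions here)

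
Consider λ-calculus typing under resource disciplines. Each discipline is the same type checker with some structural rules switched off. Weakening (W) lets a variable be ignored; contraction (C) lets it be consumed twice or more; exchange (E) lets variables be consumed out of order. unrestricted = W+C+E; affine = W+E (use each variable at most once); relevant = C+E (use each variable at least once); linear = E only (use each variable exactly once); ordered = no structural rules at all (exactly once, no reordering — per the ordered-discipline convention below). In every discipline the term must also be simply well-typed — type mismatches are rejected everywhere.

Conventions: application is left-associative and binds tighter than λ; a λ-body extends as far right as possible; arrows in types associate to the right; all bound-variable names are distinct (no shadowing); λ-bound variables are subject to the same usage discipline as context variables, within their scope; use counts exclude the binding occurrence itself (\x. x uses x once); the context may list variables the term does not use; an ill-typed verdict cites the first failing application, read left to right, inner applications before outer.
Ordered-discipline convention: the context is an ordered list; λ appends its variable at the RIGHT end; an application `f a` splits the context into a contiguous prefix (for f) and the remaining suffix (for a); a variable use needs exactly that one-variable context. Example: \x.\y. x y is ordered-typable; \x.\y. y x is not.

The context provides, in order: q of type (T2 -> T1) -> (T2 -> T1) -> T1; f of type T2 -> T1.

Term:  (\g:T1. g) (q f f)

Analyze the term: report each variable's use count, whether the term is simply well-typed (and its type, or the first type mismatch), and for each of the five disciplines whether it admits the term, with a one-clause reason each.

usage: q ×1, f ×2, g (bound) ×1
use order (left to right): g, q, f, f
typing: well-typed — term : T1
ordered: ✗ — uses contraction: f ×2
linear: ✗ — uses contraction: f ×2
affine: ✗ — uses contraction: f ×2
relevant: ✓ — q, f, g: all used, weakening unneeded
unrestricted: ✓ — simply typable at T1; W, C, E all held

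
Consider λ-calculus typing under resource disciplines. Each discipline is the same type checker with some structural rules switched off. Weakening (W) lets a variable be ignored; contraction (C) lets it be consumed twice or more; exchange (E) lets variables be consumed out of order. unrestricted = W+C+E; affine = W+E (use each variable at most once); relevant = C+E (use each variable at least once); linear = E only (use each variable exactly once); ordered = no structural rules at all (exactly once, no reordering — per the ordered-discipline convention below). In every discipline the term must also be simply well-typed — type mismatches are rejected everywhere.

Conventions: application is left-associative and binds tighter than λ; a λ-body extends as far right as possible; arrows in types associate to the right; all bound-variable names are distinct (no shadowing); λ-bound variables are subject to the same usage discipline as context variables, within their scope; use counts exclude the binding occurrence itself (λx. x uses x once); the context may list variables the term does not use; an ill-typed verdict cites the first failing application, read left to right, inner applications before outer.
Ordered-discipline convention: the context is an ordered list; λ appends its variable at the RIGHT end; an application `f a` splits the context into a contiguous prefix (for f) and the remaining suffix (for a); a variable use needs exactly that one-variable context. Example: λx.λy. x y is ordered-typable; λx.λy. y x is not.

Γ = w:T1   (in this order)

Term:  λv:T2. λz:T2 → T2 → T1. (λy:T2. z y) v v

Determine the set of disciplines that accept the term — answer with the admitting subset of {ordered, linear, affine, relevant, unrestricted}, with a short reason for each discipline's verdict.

admitted in: unrestricted
counts: w ×0; v [bound] ×2; z [bound] ×1; y [bound] ×1
use order (left to right): z, y, v, v
typing: the term checks, with type T2 → (T2 → T2 → T1) → T1
ordered ✗ (v ×2 used more than once (contraction); needs weakening: w unused)
linear ✗ (v ×2 used more than once (contraction); needs weakening: w unused)
affine ✗ (v ×2 used more than once (contraction))
relevant ✗ (needs weakening: w unused)
unrestricted ✓ (typability at T2 → (T2 → T2 → T1) → T1 is all that's needed)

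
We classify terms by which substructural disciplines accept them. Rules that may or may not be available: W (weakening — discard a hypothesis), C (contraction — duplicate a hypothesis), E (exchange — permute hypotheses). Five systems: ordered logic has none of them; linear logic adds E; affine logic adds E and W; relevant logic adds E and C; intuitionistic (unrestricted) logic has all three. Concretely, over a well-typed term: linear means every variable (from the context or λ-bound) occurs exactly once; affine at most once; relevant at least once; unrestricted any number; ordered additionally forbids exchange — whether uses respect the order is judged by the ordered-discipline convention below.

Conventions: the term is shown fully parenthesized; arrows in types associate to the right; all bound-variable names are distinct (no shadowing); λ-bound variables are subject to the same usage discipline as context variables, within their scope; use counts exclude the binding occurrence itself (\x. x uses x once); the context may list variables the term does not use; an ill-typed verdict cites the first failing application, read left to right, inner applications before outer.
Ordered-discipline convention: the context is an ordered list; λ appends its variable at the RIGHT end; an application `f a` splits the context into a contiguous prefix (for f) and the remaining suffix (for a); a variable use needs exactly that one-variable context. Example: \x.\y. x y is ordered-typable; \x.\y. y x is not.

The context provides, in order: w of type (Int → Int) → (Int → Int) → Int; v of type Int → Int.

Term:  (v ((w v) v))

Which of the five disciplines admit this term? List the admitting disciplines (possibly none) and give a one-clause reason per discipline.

admitting disciplines: relevant, unrestricted
counts: w ×1; v ×3
use order (left to right): v, w, v, v
typing: well-typed at Int
ordered: ✗ — needs contraction — v ×3
linear: ✗ — needs contraction — v ×3
affine: ✗ — needs contraction — v ×3
relevant: ✓ — none of w, v goes unused
unrestricted: ✓ — typability at Int is all that's needed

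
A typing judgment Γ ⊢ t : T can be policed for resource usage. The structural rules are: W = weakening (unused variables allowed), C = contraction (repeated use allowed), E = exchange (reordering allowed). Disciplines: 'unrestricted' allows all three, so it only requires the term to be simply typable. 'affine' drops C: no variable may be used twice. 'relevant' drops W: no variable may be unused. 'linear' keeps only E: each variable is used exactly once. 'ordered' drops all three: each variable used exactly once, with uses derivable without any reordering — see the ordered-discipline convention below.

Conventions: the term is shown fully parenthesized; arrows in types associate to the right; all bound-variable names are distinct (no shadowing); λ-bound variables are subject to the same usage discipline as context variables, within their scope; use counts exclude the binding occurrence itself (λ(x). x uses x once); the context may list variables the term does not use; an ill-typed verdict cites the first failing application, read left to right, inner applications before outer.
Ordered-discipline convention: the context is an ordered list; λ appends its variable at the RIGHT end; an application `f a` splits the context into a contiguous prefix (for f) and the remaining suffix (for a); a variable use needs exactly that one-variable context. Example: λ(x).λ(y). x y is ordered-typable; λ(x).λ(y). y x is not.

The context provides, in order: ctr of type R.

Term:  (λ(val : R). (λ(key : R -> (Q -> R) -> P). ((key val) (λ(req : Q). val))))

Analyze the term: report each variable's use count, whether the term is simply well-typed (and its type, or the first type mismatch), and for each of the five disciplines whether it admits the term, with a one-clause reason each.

variable uses: ctr ×0, val (bound) ×2, key (bound) ×1, req (bound) ×0
order of uses: key, val, val
typing: well-typed at R -> (R -> (Q -> R) -> P) -> P
ordered: ✗ — val ×2 used more than once (contraction); ctr, req left unused
linear: ✗ — val ×2 used more than once (contraction); ctr, req left unused
affine: ✗ — val ×2 used more than once (contraction)
relevant: ✗ — ctr, req left unused
unrestricted: ✓ — typability at R -> (R -> (Q -> R) -> P) -> P is all that's needed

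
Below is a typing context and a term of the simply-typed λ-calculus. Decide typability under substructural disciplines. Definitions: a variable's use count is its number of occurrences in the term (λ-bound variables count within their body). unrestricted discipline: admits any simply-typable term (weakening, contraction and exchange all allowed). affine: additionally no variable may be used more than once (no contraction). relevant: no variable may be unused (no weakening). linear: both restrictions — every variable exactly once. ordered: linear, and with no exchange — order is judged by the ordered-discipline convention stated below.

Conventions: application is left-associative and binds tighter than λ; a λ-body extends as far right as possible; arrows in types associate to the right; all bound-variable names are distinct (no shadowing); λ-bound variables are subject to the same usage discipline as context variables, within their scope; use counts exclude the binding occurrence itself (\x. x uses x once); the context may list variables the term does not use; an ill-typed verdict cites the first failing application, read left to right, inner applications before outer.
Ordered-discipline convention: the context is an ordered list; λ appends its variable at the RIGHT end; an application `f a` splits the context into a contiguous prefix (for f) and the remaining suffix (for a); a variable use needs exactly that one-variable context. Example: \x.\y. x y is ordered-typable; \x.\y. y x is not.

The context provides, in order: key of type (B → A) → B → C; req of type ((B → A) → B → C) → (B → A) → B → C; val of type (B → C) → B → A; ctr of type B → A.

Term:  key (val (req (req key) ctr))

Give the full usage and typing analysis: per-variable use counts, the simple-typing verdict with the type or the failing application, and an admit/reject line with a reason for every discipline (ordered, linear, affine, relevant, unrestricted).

variable uses: key=2; req=2; val=1; ctr=1
left-to-right use order: key, val, req, req, key, ctr
typing: ✓ — B → C
ordered: ✗, uses contraction: key ×2, req ×2
linear: ✗, uses contraction: key ×2, req ×2
affine: ✗, uses contraction: key ×2, req ×2
relevant: ✓, none of key, req, val, ctr goes unused
unrestricted: ✓, well-typed at B → C; no restrictions here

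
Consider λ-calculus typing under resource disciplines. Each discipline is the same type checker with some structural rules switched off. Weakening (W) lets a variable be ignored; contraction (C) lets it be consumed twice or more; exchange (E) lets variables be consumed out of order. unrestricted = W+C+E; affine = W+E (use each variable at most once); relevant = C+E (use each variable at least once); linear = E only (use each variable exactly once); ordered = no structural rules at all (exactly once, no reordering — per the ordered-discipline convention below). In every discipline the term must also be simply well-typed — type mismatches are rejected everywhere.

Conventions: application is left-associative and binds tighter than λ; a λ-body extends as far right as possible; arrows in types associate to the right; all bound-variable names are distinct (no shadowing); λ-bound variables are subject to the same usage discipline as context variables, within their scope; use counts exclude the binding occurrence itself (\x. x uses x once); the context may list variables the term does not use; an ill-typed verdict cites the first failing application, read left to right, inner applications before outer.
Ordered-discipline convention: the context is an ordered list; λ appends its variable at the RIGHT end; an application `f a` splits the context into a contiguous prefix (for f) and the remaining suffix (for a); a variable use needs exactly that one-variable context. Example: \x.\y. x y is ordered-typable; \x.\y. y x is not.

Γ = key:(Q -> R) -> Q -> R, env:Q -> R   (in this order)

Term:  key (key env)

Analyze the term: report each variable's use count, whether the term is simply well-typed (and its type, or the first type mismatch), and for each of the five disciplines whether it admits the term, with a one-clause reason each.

usage: key=2; env=1
use order (left to right): key, key, env
typing: well-typed — term : Q -> R
ordered ✗ (repeated use of key ×2)
linear ✗ (repeated use of key ×2)
affine ✗ (repeated use of key ×2)
relevant ✓ (key, env: all used, weakening unneeded)
unrestricted ✓ (simply typable at Q -> R; W, C, E all held)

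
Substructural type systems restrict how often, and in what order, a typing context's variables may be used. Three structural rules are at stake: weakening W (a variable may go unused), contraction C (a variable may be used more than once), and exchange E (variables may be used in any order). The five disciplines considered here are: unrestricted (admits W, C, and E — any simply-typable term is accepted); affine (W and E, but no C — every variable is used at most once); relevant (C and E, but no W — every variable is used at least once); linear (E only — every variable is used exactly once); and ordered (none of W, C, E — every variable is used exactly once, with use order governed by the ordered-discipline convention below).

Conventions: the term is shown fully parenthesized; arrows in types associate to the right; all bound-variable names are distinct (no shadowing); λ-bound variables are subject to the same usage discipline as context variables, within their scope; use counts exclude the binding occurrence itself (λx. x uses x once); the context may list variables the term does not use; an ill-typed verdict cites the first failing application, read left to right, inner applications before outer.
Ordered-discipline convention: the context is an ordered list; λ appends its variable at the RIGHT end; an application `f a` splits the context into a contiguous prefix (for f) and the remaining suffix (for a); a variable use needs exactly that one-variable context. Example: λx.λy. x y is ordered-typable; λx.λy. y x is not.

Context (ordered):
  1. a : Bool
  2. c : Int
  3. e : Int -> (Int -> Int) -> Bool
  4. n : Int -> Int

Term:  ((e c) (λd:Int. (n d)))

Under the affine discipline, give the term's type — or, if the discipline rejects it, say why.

term : Bool
variable uses: a: 0×, c: 1×, e: 1×, n: 1×, d (λ-bound): 1×
uses in reading order: e, c, n, d
typing: ✓ — Bool
across the five disciplines: ordered ✗ · linear ✗ · affine ✓ · relevant ✗ · unrestricted ✓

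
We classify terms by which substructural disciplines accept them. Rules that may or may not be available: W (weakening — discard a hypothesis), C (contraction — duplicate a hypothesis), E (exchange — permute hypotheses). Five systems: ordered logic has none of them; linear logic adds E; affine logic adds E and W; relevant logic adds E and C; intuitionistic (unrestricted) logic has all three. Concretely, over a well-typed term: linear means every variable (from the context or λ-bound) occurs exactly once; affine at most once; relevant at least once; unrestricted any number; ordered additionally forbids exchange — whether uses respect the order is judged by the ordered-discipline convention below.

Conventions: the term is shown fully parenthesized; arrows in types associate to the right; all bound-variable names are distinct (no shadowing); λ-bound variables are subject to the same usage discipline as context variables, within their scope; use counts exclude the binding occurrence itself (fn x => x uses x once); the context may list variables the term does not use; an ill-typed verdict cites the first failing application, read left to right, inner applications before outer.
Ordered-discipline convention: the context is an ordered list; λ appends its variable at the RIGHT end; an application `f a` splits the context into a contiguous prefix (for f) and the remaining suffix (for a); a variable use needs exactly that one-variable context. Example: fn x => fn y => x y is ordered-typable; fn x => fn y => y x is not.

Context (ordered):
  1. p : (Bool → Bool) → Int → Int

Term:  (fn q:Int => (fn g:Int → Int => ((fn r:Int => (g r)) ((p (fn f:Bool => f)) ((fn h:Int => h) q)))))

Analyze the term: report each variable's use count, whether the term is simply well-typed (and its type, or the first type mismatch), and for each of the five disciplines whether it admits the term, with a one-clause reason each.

variable uses: p: 1, q (bound): 1, g (bound): 1, r (bound): 1, f (bound): 1, h (bound): 1
use order (left to right): g, r, p, f, h, q
typing: ✓ — Int → (Int → Int) → Int
ordered: ✗ — needs exchange: uses follow g, r, p, f, h, q
linear: ✓ — each of p, q, g, r, f, h used exactly once
affine: ✓ — none of p, q, g, r, f, h used more than once
relevant: ✓ — at least one use each (p, q, g, r, f, h)
unrestricted: ✓ — type-checks (Int → (Int → Int) → Int) and nothing is barred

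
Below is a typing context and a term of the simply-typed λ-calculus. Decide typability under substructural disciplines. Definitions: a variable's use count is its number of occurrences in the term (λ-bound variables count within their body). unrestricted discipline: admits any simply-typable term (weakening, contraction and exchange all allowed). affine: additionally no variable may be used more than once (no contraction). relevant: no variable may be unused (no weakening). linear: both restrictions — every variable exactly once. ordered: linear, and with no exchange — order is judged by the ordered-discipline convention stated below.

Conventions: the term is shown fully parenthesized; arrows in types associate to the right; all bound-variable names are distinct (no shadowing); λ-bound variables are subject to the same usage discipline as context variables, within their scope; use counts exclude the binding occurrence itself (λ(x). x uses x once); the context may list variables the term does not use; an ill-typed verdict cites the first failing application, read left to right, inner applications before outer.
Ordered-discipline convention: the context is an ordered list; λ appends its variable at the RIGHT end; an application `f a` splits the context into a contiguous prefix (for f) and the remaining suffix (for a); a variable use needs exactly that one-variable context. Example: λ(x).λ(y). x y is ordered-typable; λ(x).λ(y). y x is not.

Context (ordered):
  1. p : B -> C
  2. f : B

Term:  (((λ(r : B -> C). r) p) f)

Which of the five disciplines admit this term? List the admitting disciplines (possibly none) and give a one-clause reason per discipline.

admitted in: ordered, linear, affine, relevant, unrestricted
counts: p: 1×; f: 1×; r (λ-bound): 1×
uses in reading order: r, p, f
typing: ✓ — C
ordered: ✓, p, f, r: once each, no exchange needed
linear: ✓, exactly-once usage across p, f, r
affine: ✓, at most one use each (p, f, r)
relevant: ✓, at least one use each (p, f, r)
unrestricted: ✓, simply typable at C; W, C, E all held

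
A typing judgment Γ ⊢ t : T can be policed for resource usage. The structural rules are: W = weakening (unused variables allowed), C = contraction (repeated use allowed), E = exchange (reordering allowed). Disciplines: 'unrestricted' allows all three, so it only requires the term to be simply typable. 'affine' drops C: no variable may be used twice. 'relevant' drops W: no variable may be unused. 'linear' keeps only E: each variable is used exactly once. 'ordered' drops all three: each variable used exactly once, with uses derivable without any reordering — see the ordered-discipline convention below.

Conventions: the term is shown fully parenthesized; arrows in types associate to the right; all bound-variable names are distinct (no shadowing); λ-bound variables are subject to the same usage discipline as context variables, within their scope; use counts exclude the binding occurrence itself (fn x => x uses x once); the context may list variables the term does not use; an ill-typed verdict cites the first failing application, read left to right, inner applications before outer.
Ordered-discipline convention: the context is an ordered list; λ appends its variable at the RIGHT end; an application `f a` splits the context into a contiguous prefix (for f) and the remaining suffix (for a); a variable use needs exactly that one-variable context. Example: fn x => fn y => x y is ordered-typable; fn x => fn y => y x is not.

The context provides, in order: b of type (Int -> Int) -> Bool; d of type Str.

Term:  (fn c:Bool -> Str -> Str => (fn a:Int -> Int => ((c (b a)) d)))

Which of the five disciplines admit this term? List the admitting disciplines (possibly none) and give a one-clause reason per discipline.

admitting disciplines: linear, affine, relevant, unrestricted
usage: b=1, d=1, c (λ-bound)=1, a (λ-bound)=1
uses in reading order: c, b, a, d
typing: well-typed at (Bool -> Str -> Str) -> (Int -> Int) -> Str
ordered ✗ (no ordered split (uses run c, b, a, d))
linear ✓ (exactly-once usage across b, d, c, a)
affine ✓ (none of b, d, c, a used more than once)
relevant ✓ (at least one use each (b, d, c, a))
unrestricted ✓ (well-typed at (Bool -> Str -> Str) -> (Int -> Int) -> Str; no restrictions here)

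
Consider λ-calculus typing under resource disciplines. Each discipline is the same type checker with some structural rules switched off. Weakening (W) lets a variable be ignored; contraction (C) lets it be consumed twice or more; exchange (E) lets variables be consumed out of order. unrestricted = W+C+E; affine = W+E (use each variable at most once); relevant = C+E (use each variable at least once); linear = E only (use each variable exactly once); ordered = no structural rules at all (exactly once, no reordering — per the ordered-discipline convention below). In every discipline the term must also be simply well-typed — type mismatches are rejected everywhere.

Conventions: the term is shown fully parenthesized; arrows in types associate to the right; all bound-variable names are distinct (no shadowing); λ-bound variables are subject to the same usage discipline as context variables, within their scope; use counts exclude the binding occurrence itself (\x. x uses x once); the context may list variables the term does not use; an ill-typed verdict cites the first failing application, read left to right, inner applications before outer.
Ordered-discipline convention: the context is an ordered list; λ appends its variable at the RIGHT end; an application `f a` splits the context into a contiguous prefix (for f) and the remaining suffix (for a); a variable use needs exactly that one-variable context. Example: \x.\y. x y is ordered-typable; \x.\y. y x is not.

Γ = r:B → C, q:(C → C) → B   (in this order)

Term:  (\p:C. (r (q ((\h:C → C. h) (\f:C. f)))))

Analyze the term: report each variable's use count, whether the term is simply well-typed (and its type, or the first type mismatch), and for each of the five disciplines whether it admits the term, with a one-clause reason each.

usage: r ×1, q ×1, p [bound] ×0, h [bound] ×1, f [bound] ×1
left-to-right use order: r, q, h, f
typing: well-typed — term : C → C
ordered: ✗, p never used (weakening)
linear: ✗, p never used (weakening)
affine: ✓, at most one use each (r, q, p, h, f)
relevant: ✗, p never used (weakening)
unrestricted: ✓, simply typable at C → C; W, C, E all held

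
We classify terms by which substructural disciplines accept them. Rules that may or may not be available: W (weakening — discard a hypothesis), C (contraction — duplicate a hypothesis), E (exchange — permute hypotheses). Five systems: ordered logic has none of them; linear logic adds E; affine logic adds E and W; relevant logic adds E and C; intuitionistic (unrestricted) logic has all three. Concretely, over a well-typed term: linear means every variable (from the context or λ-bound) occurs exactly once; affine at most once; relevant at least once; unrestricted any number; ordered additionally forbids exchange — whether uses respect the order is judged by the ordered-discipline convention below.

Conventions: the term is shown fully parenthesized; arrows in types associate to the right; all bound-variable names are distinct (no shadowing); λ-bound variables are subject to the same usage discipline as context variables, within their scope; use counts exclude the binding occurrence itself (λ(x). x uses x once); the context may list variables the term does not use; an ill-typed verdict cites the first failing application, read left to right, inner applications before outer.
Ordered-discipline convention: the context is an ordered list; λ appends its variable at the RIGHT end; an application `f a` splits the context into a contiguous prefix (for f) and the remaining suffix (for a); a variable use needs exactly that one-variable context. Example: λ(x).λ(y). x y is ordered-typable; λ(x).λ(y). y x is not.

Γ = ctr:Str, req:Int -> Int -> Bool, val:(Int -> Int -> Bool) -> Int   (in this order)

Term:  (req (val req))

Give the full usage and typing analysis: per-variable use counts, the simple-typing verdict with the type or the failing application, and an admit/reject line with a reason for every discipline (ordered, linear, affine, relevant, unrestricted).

variable uses: ctr=0; req=2; val=1
uses in reading order: req, val, req
typing: well-typed — term : Int -> Bool
ordered: ✗ — needs contraction — req ×2; ctr left unused
linear: ✗ — needs contraction — req ×2; ctr left unused
affine: ✗ — needs contraction — req ×2
relevant: ✗ — ctr left unused
unrestricted: ✓ — typability at Int -> Bool is all that's needed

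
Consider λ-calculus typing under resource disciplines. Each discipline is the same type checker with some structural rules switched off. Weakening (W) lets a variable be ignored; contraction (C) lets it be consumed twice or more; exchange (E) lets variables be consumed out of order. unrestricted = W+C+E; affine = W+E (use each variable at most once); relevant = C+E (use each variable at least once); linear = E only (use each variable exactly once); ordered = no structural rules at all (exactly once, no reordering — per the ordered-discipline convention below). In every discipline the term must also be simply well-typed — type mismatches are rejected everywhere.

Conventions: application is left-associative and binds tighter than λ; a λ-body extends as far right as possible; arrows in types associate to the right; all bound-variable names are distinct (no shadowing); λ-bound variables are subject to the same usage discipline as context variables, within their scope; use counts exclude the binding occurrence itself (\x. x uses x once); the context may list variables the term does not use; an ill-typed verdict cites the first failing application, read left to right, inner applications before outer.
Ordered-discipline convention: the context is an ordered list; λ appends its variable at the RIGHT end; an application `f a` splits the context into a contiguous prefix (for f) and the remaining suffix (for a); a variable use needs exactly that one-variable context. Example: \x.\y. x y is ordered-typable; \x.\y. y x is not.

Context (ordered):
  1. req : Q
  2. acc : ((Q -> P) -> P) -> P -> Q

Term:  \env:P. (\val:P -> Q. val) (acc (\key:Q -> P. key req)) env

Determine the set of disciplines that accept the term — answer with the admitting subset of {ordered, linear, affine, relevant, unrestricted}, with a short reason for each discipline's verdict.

admitted by: linear, affine, relevant, unrestricted
variable uses: req ×1; acc ×1; env [bound] ×1; val [bound] ×1; key [bound] ×1
left-to-right use order: val, acc, key, req, env
typing: well-typed at P -> Q
ordered: ✗, use order val, acc, key, req, env needs exchange
linear: ✓, each of req, acc, env, val, key used exactly once
affine: ✓, none of req, acc, env, val, key used more than once
relevant: ✓, none of req, acc, env, val, key goes unused
unrestricted: ✓, type-checks (P -> Q) and nothing is barred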